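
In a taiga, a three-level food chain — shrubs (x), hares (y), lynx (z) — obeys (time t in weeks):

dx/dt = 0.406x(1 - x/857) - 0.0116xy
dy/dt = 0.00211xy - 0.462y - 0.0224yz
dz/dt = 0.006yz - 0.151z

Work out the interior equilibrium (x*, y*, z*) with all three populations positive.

x* ≈ 241, y* ≈ 25.2, z* ≈ 2.06

From dz/dt = 0: 0.006y* = 0.151, so y* = 25.2.
From dx/dt = 0: 0.406(1 - x*/857) = 0.0116·25.2, giving x* = 857·(1 - 0.719) = 241.
From dy/dt = 0: 0.00211·241 - 0.462 = 0.0224z*, so z* = 0.046/0.0224 = 2.06.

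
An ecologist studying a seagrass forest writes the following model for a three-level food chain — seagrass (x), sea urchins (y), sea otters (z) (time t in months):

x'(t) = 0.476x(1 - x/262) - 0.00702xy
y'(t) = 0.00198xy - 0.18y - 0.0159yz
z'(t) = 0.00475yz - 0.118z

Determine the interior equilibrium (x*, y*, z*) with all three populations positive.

From dz/dt = 0: 0.00475y* = 0.118, so y* = 24.8.
From dx/dt = 0: 0.476(1 - x*/262) = 0.00702·24.8, giving x* = 262·(1 - 0.366) = 166.
From dy/dt = 0: 0.00198·166 - 0.18 = 0.0159z*, so z* = 0.149/0.0159 = 9.35.

x* ≈ 166, y* ≈ 24.8, z* ≈ 9.35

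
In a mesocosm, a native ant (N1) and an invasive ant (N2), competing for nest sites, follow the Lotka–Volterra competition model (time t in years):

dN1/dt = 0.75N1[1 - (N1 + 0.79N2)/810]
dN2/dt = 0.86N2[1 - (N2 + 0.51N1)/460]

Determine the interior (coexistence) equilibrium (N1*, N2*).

Setting both brackets to zero gives the nullclines N1 + 0.79N2 = 810 and 0.51N1 + N2 = 460.
Substituting N2 = 460 - 0.51N1 into the first: N1(1 - 0.79·0.51) = 810 - 0.79·460.
So N1* = 447/0.597 = 748, and then N2* = 460 - 0.51·748 = 78.5.

N1* ≈ 748, N2* ≈ 78.5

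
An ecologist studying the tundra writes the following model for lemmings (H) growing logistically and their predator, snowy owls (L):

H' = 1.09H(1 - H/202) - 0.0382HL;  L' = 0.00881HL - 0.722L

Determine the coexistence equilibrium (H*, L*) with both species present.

From dL/dt = 0 with L > 0: 0.00881H* = 0.722, so H* = 82.
Substitute into dH/dt = 0: 1.09(1 - 82/202) = 0.0382L*.
The bracket is 0.594, giving L* = 0.648/0.0382 = 17.

H* ≈ 82, L* ≈ 17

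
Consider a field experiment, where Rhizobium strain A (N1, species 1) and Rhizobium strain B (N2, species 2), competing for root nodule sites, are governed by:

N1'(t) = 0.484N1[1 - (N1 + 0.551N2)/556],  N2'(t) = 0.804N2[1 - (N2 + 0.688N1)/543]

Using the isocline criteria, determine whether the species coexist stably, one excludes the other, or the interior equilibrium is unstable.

stable coexistence

Compare the nullcline intercepts: K1/α12 = 556/0.551 = 1010 > K2 = 543; K2/α21 = 543/0.688 = 789 > K1 = 556.
Since both inequalities hold, each species can invade when rare, so the interior equilibrium is stable.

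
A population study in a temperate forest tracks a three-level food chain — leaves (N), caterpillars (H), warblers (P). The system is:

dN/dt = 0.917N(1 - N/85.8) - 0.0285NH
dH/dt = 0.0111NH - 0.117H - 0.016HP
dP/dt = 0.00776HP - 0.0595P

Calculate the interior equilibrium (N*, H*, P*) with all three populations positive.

From dP/dt = 0: 0.00776H* = 0.0595, so H* = 7.67.
From dN/dt = 0: 0.917(1 - N*/85.8) = 0.0285·7.67, giving N* = 85.8·(1 - 0.238) = 65.4.
From dH/dt = 0: 0.0111·65.4 - 0.117 = 0.016P*, so P* = 0.608/0.016 = 38.

N* ≈ 65.4, H* ≈ 7.67, P* ≈ 38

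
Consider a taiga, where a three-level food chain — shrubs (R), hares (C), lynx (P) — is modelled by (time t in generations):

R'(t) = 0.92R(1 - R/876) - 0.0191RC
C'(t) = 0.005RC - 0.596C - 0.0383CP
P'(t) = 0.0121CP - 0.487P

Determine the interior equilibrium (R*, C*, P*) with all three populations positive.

R* ≈ 144, C* ≈ 40.2, P* ≈ 3.24

From dP/dt = 0: 0.0121C* = 0.487, so C* = 40.2.
From dR/dt = 0: 0.92(1 - R*/876) = 0.0191·40.2, giving R* = 876·(1 - 0.836) = 144.
From dC/dt = 0: 0.005·144 - 0.596 = 0.0383P*, so P* = 0.124/0.0383 = 3.24.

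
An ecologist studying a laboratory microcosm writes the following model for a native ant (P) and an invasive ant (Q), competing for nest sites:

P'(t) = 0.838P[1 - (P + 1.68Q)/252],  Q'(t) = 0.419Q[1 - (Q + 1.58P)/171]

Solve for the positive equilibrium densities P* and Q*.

Setting both brackets to zero gives the nullclines P + 1.68Q = 252 and 1.58P + Q = 171.
Substituting Q = 171 - 1.58P into the first: P(1 - 1.68·1.58) = 252 - 1.68·171.
So P* = -35.3/-1.65 = 21.3, and then Q* = 171 - 1.58·21.3 = 137.

P* ≈ 21.3, Q* ≈ 137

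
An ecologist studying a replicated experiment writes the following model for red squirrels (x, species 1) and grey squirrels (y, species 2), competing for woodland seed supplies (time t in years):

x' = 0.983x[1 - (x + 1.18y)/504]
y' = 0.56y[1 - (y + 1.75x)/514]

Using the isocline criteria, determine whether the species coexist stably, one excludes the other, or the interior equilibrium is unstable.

unstable coexistence (outcome depends on initial conditions)

Compare the nullcline intercepts: K1/α12 = 504/1.18 = 427 < K2 = 514; K2/α21 = 514/1.75 = 294 < K1 = 504.
Since both are reversed, neither can invade when rare; the interior point is a saddle.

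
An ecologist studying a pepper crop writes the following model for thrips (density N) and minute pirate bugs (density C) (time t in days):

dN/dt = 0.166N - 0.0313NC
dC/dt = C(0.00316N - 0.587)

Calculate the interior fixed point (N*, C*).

Set dC/dt = 0 with C > 0: 0.00316N - 0.587 = 0, so N* = 0.587/0.00316 = 186.
Set dN/dt = 0 with N > 0: 0.166 - 0.0313C = 0, so C* = 0.166/0.0313 = 5.3.

N* ≈ 186, C* ≈ 5.3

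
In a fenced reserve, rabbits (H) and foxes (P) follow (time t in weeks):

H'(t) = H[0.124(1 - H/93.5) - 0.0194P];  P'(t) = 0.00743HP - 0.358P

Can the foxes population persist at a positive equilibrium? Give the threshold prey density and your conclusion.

The predator equation gives dP/dt > 0 only when H > 0.358/0.00743 = 48.2.
Without the predator, H → K = 93.5. Since 93.5 > 48.2, the predator can invade and persist.

Threshold H = 48.2; K > 48.2, so yes, the predator persists.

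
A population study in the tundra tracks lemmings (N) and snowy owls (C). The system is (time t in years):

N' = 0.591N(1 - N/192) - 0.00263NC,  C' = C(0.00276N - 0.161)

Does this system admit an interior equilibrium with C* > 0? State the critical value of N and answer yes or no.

The predator equation gives dC/dt > 0 only when N > 0.161/0.00276 = 58.3.
Without the predator, N → K = 192. Since 192 > 58.3, the predator can invade and persist.

Threshold N = 58.3; K > 58.3, so yes, the predator persists.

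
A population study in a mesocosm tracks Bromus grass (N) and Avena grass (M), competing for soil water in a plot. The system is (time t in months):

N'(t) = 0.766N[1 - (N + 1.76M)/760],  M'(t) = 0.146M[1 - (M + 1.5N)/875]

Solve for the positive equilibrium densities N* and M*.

N* ≈ 476, M* ≈ 162

Setting both brackets to zero gives the nullclines N + 1.76M = 760 and 1.5N + M = 875.
Substituting M = 875 - 1.5N into the first: N(1 - 1.76·1.5) = 760 - 1.76·875.
So N* = -780/-1.64 = 476, and then M* = 875 - 1.5·476 = 162.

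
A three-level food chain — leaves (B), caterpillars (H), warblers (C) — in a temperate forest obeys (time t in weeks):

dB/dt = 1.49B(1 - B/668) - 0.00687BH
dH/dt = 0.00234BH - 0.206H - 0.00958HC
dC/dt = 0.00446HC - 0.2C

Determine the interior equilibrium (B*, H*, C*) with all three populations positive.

From dC/dt = 0: 0.00446H* = 0.2, so H* = 44.8.
From dB/dt = 0: 1.49(1 - B*/668) = 0.00687·44.8, giving B* = 668·(1 - 0.207) = 530.
From dH/dt = 0: 0.00234·530 - 0.206 = 0.00958C*, so C* = 1.03/0.00958 = 108.

B* ≈ 530, H* ≈ 44.8, C* ≈ 108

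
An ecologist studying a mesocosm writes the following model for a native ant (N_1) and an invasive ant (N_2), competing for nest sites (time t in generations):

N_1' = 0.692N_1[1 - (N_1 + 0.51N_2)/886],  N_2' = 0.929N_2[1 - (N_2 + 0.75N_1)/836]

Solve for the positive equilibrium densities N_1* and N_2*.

N_1* ≈ 744, N_2* ≈ 278

Setting both brackets to zero gives the nullclines N_1 + 0.51N_2 = 886 and 0.75N_1 + N_2 = 836.
Substituting N_2 = 836 - 0.75N_1 into the first: N_1(1 - 0.51·0.75) = 886 - 0.51·836.
So N_1* = 460/0.617 = 744, and then N_2* = 836 - 0.75·744 = 278.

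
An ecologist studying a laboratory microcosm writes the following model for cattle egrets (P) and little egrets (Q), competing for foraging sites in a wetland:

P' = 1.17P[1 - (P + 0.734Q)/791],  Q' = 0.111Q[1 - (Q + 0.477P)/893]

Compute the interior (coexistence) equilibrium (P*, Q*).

P* ≈ 209, Q* ≈ 794

Setting both brackets to zero gives the nullclines P + 0.734Q = 791 and 0.477P + Q = 893.
Substituting Q = 893 - 0.477P into the first: P(1 - 0.734·0.477) = 791 - 0.734·893.
So P* = 136/0.65 = 209, and then Q* = 893 - 0.477·209 = 794.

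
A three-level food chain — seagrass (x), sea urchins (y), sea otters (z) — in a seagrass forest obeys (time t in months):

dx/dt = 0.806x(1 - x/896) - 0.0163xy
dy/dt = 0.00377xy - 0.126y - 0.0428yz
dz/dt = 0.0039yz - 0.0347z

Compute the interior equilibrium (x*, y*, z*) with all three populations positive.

x* ≈ 735, y* ≈ 8.9, z* ≈ 61.8

From dz/dt = 0: 0.0039y* = 0.0347, so y* = 8.9.
From dx/dt = 0: 0.806(1 - x*/896) = 0.0163·8.9, giving x* = 896·(1 - 0.18) = 735.
From dy/dt = 0: 0.00377·735 - 0.126 = 0.0428z*, so z* = 2.64/0.0428 = 61.8.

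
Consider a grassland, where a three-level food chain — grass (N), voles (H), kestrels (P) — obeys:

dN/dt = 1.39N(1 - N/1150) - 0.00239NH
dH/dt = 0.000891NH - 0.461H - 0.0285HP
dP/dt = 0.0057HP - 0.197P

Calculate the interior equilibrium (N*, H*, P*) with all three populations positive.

From dP/dt = 0: 0.0057H* = 0.197, so H* = 34.6.
From dN/dt = 0: 1.39(1 - N*/1150) = 0.00239·34.6, giving N* = 1150·(1 - 0.0594) = 1080.
From dH/dt = 0: 0.000891·1080 - 0.461 = 0.0285P*, so P* = 0.503/0.0285 = 17.6.

N* ≈ 1080, H* ≈ 34.6, P* ≈ 17.6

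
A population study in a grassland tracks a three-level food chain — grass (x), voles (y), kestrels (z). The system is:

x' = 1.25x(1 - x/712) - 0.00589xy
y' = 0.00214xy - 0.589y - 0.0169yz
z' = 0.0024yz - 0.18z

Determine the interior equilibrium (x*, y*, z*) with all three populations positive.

From dz/dt = 0: 0.0024y* = 0.18, so y* = 75.
From dx/dt = 0: 1.25(1 - x*/712) = 0.00589·75, giving x* = 712·(1 - 0.353) = 460.
From dy/dt = 0: 0.00214·460 - 0.589 = 0.0169z*, so z* = 0.396/0.0169 = 23.4.

x* ≈ 460, y* ≈ 75, z* ≈ 23.4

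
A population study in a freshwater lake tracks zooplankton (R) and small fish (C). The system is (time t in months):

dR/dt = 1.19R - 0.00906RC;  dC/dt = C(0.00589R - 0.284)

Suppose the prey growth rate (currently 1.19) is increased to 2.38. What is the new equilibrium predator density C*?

C* ≈ 263

At the interior fixed point, setting dR/dt = 0 with R > 0 fixes C* = (prey growth rate)/(RC coefficient) — independent of the other coefficients.
With the change, C* = 2.38/0.00906 = 263; it rises from 131.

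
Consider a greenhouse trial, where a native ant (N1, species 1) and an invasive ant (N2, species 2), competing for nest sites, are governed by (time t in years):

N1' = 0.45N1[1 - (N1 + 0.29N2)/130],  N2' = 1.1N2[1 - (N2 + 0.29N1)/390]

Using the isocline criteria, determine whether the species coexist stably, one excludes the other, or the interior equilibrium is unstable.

Compare the nullcline intercepts: K1/α12 = 130/0.29 = 448 > K2 = 390; K2/α21 = 390/0.29 = 1340 > K1 = 130.
Since both inequalities hold, each species can invade when rare, so the interior equilibrium is stable.

stable coexistence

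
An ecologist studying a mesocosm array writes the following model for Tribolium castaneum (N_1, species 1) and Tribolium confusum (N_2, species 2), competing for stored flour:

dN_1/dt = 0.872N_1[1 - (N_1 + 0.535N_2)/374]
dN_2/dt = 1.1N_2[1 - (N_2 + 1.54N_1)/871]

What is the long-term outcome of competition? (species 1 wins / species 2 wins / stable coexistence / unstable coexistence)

species 2 excludes species 1

Compare the nullcline intercepts: K1/α12 = 374/0.535 = 699 < K2 = 871; K2/α21 = 871/1.54 = 566 > K1 = 374.
Since the inequalities point opposite ways, species 2 can invade but species 1 cannot.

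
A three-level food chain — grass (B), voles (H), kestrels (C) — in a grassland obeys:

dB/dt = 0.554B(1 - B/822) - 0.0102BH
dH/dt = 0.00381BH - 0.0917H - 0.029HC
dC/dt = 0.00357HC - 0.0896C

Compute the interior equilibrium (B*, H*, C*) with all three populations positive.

From dC/dt = 0: 0.00357H* = 0.0896, so H* = 25.1.
From dB/dt = 0: 0.554(1 - B*/822) = 0.0102·25.1, giving B* = 822·(1 - 0.462) = 442.
From dH/dt = 0: 0.00381·442 - 0.0917 = 0.029C*, so C* = 1.59/0.029 = 54.9.

B* ≈ 442, H* ≈ 25.1, C* ≈ 54.9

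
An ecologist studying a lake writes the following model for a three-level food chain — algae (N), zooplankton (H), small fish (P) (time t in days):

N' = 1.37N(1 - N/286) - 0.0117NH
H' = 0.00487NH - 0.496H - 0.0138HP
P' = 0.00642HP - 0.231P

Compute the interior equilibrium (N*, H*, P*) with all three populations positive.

N* ≈ 198, H* ≈ 36, P* ≈ 34

From dP/dt = 0: 0.00642H* = 0.231, so H* = 36.
From dN/dt = 0: 1.37(1 - N*/286) = 0.0117·36, giving N* = 286·(1 - 0.307) = 198.
From dH/dt = 0: 0.00487·198 - 0.496 = 0.0138P*, so P* = 0.469/0.0138 = 34.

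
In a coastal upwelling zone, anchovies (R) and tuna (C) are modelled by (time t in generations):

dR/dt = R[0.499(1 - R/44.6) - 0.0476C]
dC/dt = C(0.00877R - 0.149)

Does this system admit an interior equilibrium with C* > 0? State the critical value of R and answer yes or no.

The predator equation gives dC/dt > 0 only when R > 0.149/0.00877 = 17.
Without the predator, R → K = 44.6. Since 44.6 > 17, the predator can invade and persist.

Threshold R = 17; K > 17, so yes, the predator persists.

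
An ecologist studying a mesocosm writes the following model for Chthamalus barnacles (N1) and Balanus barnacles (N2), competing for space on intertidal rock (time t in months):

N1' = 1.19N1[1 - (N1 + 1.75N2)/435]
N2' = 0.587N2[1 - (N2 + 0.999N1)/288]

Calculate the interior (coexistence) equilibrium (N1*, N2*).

Setting both brackets to zero gives the nullclines N1 + 1.75N2 = 435 and 0.999N1 + N2 = 288.
Substituting N2 = 288 - 0.999N1 into the first: N1(1 - 1.75·0.999) = 435 - 1.75·288.
So N1* = -69/-0.748 = 92.2, and then N2* = 288 - 0.999·92.2 = 196.

N1* ≈ 92.2, N2* ≈ 196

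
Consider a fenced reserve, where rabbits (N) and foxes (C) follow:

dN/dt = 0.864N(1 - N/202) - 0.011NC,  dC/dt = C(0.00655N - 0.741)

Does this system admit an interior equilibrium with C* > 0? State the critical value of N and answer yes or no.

Threshold N = 113; K > 113, so yes, the predator persists.

The predator equation gives dC/dt > 0 only when N > 0.741/0.00655 = 113.
Without the predator, N → K = 202. Since 202 > 113, the predator can invade and persist.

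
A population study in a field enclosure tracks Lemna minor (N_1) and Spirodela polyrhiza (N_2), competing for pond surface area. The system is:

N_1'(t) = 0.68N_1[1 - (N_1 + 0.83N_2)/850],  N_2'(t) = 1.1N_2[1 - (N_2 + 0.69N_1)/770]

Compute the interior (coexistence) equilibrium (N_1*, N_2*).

Setting both brackets to zero gives the nullclines N_1 + 0.83N_2 = 850 and 0.69N_1 + N_2 = 770.
Substituting N_2 = 770 - 0.69N_1 into the first: N_1(1 - 0.83·0.69) = 850 - 0.83·770.
So N_1* = 211/0.427 = 494, and then N_2* = 770 - 0.69·494 = 429.

N_1* ≈ 494, N_2* ≈ 429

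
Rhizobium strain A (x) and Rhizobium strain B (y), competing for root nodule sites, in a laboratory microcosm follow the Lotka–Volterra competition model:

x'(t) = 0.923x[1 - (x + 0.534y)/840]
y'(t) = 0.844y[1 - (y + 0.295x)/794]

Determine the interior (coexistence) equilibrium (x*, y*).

Setting both brackets to zero gives the nullclines x + 0.534y = 840 and 0.295x + y = 794.
Substituting y = 794 - 0.295x into the first: x(1 - 0.534·0.295) = 840 - 0.534·794.
So x* = 416/0.842 = 494, and then y* = 794 - 0.295·494 = 648.

x* ≈ 494, y* ≈ 648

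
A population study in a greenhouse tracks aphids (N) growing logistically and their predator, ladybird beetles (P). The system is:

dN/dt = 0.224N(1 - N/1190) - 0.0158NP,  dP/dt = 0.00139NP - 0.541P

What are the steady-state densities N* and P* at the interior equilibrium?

From dP/dt = 0 with P > 0: 0.00139N* = 0.541, so N* = 389.
Substitute into dN/dt = 0: 0.224(1 - 389/1190) = 0.0158P*.
The bracket is 0.673, giving P* = 0.151/0.0158 = 9.54.

N* ≈ 389, P* ≈ 9.54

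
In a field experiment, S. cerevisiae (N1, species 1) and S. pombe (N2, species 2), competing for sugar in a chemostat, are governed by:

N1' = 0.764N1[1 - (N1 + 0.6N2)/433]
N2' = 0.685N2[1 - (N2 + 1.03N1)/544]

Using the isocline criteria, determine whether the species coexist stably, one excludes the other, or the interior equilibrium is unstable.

Compare the nullcline intercepts: K1/α12 = 433/0.6 = 722 > K2 = 544; K2/α21 = 544/1.03 = 528 > K1 = 433.
Since both inequalities hold, each species can invade when rare, so the interior equilibrium is stable.

stable coexistence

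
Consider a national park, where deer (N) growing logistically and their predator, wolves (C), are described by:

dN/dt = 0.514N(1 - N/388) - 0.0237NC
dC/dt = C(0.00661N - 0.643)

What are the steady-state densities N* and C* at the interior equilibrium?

N* ≈ 97.3, C* ≈ 16.3

From dC/dt = 0 with C > 0: 0.00661N* = 0.643, so N* = 97.3.
Substitute into dN/dt = 0: 0.514(1 - 97.3/388) = 0.0237C*.
The bracket is 0.749, giving C* = 0.385/0.0237 = 16.3.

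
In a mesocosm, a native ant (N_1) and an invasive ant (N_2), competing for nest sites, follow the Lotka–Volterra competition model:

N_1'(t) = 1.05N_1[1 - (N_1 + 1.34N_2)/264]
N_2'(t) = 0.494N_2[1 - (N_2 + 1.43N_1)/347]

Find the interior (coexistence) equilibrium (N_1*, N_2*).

N_1* ≈ 219, N_2* ≈ 33.3

Setting both brackets to zero gives the nullclines N_1 + 1.34N_2 = 264 and 1.43N_1 + N_2 = 347.
Substituting N_2 = 347 - 1.43N_1 into the first: N_1(1 - 1.34·1.43) = 264 - 1.34·347.
So N_1* = -201/-0.916 = 219, and then N_2* = 347 - 1.43·219 = 33.3.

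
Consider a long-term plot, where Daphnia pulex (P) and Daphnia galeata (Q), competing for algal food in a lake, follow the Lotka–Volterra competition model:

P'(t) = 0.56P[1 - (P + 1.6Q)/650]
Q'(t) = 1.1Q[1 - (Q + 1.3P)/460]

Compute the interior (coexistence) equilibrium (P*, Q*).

P* ≈ 79.6, Q* ≈ 356

Setting both brackets to zero gives the nullclines P + 1.6Q = 650 and 1.3P + Q = 460.
Substituting Q = 460 - 1.3P into the first: P(1 - 1.6·1.3) = 650 - 1.6·460.
So P* = -86/-1.08 = 79.6, and then Q* = 460 - 1.3·79.6 = 356.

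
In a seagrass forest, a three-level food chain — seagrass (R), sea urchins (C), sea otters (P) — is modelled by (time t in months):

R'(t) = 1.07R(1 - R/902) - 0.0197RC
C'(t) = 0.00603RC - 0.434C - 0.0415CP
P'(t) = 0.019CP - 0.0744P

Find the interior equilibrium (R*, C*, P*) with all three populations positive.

From dP/dt = 0: 0.019C* = 0.0744, so C* = 3.92.
From dR/dt = 0: 1.07(1 - R*/902) = 0.0197·3.92, giving R* = 902·(1 - 0.0721) = 837.
From dC/dt = 0: 0.00603·837 - 0.434 = 0.0415P*, so P* = 4.61/0.0415 = 111.

R* ≈ 837, C* ≈ 3.92, P* ≈ 111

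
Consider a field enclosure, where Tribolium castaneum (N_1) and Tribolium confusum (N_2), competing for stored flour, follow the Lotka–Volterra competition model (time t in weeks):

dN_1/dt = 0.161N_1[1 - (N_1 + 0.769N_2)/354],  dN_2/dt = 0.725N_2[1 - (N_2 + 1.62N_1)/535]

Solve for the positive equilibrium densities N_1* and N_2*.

Setting both brackets to zero gives the nullclines N_1 + 0.769N_2 = 354 and 1.62N_1 + N_2 = 535.
Substituting N_2 = 535 - 1.62N_1 into the first: N_1(1 - 0.769·1.62) = 354 - 0.769·535.
So N_1* = -57.4/-0.246 = 234, and then N_2* = 535 - 1.62·234 = 157.

N_1* ≈ 234, N_2* ≈ 157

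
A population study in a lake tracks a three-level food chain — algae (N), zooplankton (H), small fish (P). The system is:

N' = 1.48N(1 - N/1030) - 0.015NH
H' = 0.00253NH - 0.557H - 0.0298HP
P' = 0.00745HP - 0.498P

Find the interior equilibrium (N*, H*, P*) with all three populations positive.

N* ≈ 332, H* ≈ 66.8, P* ≈ 9.51

From dP/dt = 0: 0.00745H* = 0.498, so H* = 66.8.
From dN/dt = 0: 1.48(1 - N*/1030) = 0.015·66.8, giving N* = 1030·(1 - 0.677) = 332.
From dH/dt = 0: 0.00253·332 - 0.557 = 0.0298P*, so P* = 0.283/0.0298 = 9.51.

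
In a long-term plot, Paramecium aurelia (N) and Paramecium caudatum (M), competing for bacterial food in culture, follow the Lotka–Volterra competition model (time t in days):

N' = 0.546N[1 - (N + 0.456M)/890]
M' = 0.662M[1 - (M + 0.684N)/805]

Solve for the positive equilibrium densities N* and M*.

Setting both brackets to zero gives the nullclines N + 0.456M = 890 and 0.684N + M = 805.
Substituting M = 805 - 0.684N into the first: N(1 - 0.456·0.684) = 890 - 0.456·805.
So N* = 523/0.688 = 760, and then M* = 805 - 0.684·760 = 285.

N* ≈ 760, M* ≈ 285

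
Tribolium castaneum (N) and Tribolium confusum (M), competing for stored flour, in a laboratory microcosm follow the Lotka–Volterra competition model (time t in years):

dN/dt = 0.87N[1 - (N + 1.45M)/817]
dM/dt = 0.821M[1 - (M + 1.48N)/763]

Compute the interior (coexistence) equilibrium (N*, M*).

Setting both brackets to zero gives the nullclines N + 1.45M = 817 and 1.48N + M = 763.
Substituting M = 763 - 1.48N into the first: N(1 - 1.45·1.48) = 817 - 1.45·763.
So N* = -289/-1.15 = 252, and then M* = 763 - 1.48·252 = 389.

N* ≈ 252, M* ≈ 389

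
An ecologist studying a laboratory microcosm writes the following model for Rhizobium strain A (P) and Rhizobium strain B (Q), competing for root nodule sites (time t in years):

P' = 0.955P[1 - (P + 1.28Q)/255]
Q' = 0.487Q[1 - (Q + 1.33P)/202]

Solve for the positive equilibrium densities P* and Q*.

Setting both brackets to zero gives the nullclines P + 1.28Q = 255 and 1.33P + Q = 202.
Substituting Q = 202 - 1.33P into the first: P(1 - 1.28·1.33) = 255 - 1.28·202.
So P* = -3.56/-0.702 = 5.07, and then Q* = 202 - 1.33·5.07 = 195.

P* ≈ 5.07, Q* ≈ 195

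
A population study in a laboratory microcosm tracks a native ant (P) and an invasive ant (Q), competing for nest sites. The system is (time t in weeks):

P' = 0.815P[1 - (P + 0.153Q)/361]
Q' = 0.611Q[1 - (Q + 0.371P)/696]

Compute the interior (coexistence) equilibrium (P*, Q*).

P* ≈ 270, Q* ≈ 596

Setting both brackets to zero gives the nullclines P + 0.153Q = 361 and 0.371P + Q = 696.
Substituting Q = 696 - 0.371P into the first: P(1 - 0.153·0.371) = 361 - 0.153·696.
So P* = 255/0.943 = 270, and then Q* = 696 - 0.371·270 = 596.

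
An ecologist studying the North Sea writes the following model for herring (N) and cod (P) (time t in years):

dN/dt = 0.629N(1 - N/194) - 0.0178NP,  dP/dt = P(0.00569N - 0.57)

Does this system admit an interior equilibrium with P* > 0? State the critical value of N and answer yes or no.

The predator equation gives dP/dt > 0 only when N > 0.57/0.00569 = 100.
Without the predator, N → K = 194. Since 194 > 100, the predator can invade and persist.

Threshold N = 100; K > 100, so yes, the predator persists.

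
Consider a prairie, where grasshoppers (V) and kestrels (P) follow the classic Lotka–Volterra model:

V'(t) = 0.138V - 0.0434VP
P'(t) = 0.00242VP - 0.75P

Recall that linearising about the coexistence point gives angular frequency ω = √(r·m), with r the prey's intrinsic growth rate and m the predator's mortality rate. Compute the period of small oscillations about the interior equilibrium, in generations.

T ≈ 19.5 generations

Here r = 0.138 and m = 0.75, so r·m = 0.104.
ω = √0.104 = 0.322 per generation, hence T = 2π/ω ≈ 19.5 generations.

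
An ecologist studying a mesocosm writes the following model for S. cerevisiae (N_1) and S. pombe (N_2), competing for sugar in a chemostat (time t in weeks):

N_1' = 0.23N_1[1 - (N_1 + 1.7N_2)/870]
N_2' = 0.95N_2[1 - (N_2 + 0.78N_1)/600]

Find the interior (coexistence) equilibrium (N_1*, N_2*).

N_1* ≈ 460, N_2* ≈ 241

Setting both brackets to zero gives the nullclines N_1 + 1.7N_2 = 870 and 0.78N_1 + N_2 = 600.
Substituting N_2 = 600 - 0.78N_1 into the first: N_1(1 - 1.7·0.78) = 870 - 1.7·600.
So N_1* = -150/-0.326 = 460, and then N_2* = 600 - 0.78·460 = 241.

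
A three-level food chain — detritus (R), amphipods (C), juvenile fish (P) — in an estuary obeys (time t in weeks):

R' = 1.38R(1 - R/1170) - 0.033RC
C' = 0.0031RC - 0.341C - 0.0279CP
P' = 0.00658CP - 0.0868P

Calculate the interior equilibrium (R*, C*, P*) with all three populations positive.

R* ≈ 801, C* ≈ 13.2, P* ≈ 76.8

From dP/dt = 0: 0.00658C* = 0.0868, so C* = 13.2.
From dR/dt = 0: 1.38(1 - R*/1170) = 0.033·13.2, giving R* = 1170·(1 - 0.315) = 801.
From dC/dt = 0: 0.0031·801 - 0.341 = 0.0279P*, so P* = 2.14/0.0279 = 76.8.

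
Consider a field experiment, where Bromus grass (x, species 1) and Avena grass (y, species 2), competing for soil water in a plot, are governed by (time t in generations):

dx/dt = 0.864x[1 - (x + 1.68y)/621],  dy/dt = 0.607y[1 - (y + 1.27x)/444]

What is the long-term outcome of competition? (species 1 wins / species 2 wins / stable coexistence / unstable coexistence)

unstable coexistence (outcome depends on initial conditions)

Compare the nullcline intercepts: K1/α12 = 621/1.68 = 370 < K2 = 444; K2/α21 = 444/1.27 = 350 < K1 = 621.
Since both are reversed, neither can invade when rare; the interior point is a saddle.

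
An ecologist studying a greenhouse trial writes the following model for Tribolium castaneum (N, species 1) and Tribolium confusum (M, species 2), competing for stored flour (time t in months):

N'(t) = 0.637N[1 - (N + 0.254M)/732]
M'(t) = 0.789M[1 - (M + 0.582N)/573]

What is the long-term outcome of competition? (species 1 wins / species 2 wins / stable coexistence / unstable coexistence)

stable coexistence

Compare the nullcline intercepts: K1/α12 = 732/0.254 = 2880 > K2 = 573; K2/α21 = 573/0.582 = 985 > K1 = 732.
Since both inequalities hold, each species can invade when rare, so the interior equilibrium is stable.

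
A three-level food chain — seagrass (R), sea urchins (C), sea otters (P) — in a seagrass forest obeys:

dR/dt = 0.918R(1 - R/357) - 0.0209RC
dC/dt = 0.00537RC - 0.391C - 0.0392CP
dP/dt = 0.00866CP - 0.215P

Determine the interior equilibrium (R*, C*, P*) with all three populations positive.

From dP/dt = 0: 0.00866C* = 0.215, so C* = 24.8.
From dR/dt = 0: 0.918(1 - R*/357) = 0.0209·24.8, giving R* = 357·(1 - 0.565) = 155.
From dC/dt = 0: 0.00537·155 - 0.391 = 0.0392P*, so P* = 0.442/0.0392 = 11.3.

R* ≈ 155, C* ≈ 24.8, P* ≈ 11.3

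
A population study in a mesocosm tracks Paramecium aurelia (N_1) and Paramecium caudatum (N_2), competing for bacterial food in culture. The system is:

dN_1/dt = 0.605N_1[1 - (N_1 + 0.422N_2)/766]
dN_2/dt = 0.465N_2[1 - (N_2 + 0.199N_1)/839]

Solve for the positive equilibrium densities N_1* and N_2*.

Setting both brackets to zero gives the nullclines N_1 + 0.422N_2 = 766 and 0.199N_1 + N_2 = 839.
Substituting N_2 = 839 - 0.199N_1 into the first: N_1(1 - 0.422·0.199) = 766 - 0.422·839.
So N_1* = 412/0.916 = 450, and then N_2* = 839 - 0.199·450 = 750.

N_1* ≈ 450, N_2* ≈ 750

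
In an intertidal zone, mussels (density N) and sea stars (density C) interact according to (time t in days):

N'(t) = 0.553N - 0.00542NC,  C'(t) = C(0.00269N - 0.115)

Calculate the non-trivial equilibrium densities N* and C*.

Set dC/dt = 0 with C > 0: 0.00269N - 0.115 = 0, so N* = 0.115/0.00269 = 42.8.
Set dN/dt = 0 with N > 0: 0.553 - 0.00542C = 0, so C* = 0.553/0.00542 = 102.

N* ≈ 42.8, C* ≈ 102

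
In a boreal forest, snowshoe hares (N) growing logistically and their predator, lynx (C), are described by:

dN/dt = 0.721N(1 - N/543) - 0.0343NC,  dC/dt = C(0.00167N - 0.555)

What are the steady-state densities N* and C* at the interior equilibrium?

N* ≈ 332, C* ≈ 8.16

From dC/dt = 0 with C > 0: 0.00167N* = 0.555, so N* = 332.
Substitute into dN/dt = 0: 0.721(1 - 332/543) = 0.0343C*.
The bracket is 0.388, giving C* = 0.28/0.0343 = 8.16.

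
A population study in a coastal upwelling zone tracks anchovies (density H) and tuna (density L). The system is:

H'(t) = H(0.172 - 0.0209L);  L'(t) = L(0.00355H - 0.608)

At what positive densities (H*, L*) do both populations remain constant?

H* ≈ 171, L* ≈ 8.23

Set dL/dt = 0 with L > 0: 0.00355H - 0.608 = 0, so H* = 0.608/0.00355 = 171.
Set dH/dt = 0 with H > 0: 0.172 - 0.0209L = 0, so L* = 0.172/0.0209 = 8.23.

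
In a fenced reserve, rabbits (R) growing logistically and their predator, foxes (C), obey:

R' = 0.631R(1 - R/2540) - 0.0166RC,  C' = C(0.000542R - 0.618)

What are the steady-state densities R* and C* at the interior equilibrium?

R* ≈ 1140, C* ≈ 20.9

From dC/dt = 0 with C > 0: 0.000542R* = 0.618, so R* = 1140.
Substitute into dR/dt = 0: 0.631(1 - 1140/2540) = 0.0166C*.
The bracket is 0.551, giving C* = 0.348/0.0166 = 20.9.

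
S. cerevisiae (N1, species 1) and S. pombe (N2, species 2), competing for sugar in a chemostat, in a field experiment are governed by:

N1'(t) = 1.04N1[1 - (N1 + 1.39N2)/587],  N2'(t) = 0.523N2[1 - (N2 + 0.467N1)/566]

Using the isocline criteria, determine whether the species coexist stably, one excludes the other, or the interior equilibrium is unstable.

species 2 excludes species 1

Compare the nullcline intercepts: K1/α12 = 587/1.39 = 422 < K2 = 566; K2/α21 = 566/0.467 = 1210 > K1 = 587.
Since the inequalities point opposite ways, species 2 can invade but species 1 cannot.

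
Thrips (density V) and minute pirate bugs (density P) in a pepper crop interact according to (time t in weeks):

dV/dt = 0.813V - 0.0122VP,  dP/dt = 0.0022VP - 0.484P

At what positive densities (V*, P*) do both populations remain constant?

V* ≈ 220, P* ≈ 66.6

Set dP/dt = 0 with P > 0: 0.0022V - 0.484 = 0, so V* = 0.484/0.0022 = 220.
Set dV/dt = 0 with V > 0: 0.813 - 0.0122P = 0, so P* = 0.813/0.0122 = 66.6.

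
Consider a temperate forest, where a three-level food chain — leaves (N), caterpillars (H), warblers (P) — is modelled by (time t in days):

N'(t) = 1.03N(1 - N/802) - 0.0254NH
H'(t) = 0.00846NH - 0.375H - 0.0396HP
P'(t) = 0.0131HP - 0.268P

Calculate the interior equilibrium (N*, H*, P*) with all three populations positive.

N* ≈ 397, H* ≈ 20.5, P* ≈ 75.4

From dP/dt = 0: 0.0131H* = 0.268, so H* = 20.5.
From dN/dt = 0: 1.03(1 - N*/802) = 0.0254·20.5, giving N* = 802·(1 - 0.504) = 397.
From dH/dt = 0: 0.00846·397 - 0.375 = 0.0396P*, so P* = 2.99/0.0396 = 75.4.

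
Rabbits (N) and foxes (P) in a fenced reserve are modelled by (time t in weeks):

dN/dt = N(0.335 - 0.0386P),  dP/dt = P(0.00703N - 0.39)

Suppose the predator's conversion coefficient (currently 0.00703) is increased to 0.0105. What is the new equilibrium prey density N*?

N* ≈ 37.1

At the interior fixed point, setting dP/dt = 0 with P > 0 fixes N* = (predator death rate)/(NP coefficient) — independent of the other coefficients.
With the change, N* = 0.39/0.0105 = 37.1; it falls from 55.5.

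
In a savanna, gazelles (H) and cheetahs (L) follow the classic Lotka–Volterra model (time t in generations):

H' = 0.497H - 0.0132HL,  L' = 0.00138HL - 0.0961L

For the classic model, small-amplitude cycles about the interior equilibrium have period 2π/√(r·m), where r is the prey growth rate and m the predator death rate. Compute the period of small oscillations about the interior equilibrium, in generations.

T ≈ 28.8 generations

Here r = 0.497 and m = 0.0961, so r·m = 0.0478.
ω = √0.0478 = 0.219 per generation, hence T = 2π/ω ≈ 28.8 generations.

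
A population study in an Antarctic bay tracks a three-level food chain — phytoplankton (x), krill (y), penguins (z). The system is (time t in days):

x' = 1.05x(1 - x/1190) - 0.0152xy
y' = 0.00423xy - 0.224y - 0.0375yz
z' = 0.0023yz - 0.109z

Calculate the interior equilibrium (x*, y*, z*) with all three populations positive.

From dz/dt = 0: 0.0023y* = 0.109, so y* = 47.4.
From dx/dt = 0: 1.05(1 - x*/1190) = 0.0152·47.4, giving x* = 1190·(1 - 0.686) = 374.
From dy/dt = 0: 0.00423·374 - 0.224 = 0.0375z*, so z* = 1.36/0.0375 = 36.2.

x* ≈ 374, y* ≈ 47.4, z* ≈ 36.2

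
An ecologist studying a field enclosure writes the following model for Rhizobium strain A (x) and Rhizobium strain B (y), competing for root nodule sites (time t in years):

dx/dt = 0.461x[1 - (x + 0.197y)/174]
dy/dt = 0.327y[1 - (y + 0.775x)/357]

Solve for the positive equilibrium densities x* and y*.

x* ≈ 122, y* ≈ 262

Setting both brackets to zero gives the nullclines x + 0.197y = 174 and 0.775x + y = 357.
Substituting y = 357 - 0.775x into the first: x(1 - 0.197·0.775) = 174 - 0.197·357.
So x* = 104/0.847 = 122, and then y* = 357 - 0.775·122 = 262.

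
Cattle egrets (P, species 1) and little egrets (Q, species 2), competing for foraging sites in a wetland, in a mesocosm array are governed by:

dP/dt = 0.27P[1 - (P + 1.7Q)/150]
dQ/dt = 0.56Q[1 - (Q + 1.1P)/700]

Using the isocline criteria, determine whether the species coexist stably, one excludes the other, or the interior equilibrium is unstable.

Compare the nullcline intercepts: K1/α12 = 150/1.7 = 88.2 < K2 = 700; K2/α21 = 700/1.1 = 636 > K1 = 150.
Since the inequalities point opposite ways, species 2 can invade but species 1 cannot.

species 2 excludes species 1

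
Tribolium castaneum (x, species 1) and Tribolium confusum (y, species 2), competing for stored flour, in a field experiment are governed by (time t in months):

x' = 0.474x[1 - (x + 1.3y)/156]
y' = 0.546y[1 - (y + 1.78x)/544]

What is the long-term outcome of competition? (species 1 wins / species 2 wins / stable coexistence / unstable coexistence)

Compare the nullcline intercepts: K1/α12 = 156/1.3 = 120 < K2 = 544; K2/α21 = 544/1.78 = 306 > K1 = 156.
Since the inequalities point opposite ways, species 2 can invade but species 1 cannot.

species 2 excludes species 1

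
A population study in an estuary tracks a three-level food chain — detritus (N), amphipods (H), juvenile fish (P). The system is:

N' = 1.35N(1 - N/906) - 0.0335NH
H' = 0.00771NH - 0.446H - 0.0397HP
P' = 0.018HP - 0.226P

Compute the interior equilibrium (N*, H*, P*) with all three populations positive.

N* ≈ 624, H* ≈ 12.6, P* ≈ 110

From dP/dt = 0: 0.018H* = 0.226, so H* = 12.6.
From dN/dt = 0: 1.35(1 - N*/906) = 0.0335·12.6, giving N* = 906·(1 - 0.312) = 624.
From dH/dt = 0: 0.00771·624 - 0.446 = 0.0397P*, so P* = 4.36/0.0397 = 110.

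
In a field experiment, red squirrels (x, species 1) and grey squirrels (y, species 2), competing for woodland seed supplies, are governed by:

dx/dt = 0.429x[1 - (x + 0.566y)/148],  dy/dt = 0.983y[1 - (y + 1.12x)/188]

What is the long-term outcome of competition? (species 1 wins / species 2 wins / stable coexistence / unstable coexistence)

Compare the nullcline intercepts: K1/α12 = 148/0.566 = 261 > K2 = 188; K2/α21 = 188/1.12 = 168 > K1 = 148.
Since both inequalities hold, each species can invade when rare, so the interior equilibrium is stable.

stable coexistence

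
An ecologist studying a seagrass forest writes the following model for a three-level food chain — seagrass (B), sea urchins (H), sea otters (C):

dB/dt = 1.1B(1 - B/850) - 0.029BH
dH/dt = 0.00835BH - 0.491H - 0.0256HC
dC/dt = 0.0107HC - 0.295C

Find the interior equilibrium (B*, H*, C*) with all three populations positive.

From dC/dt = 0: 0.0107H* = 0.295, so H* = 27.6.
From dB/dt = 0: 1.1(1 - B*/850) = 0.029·27.6, giving B* = 850·(1 - 0.727) = 232.
From dH/dt = 0: 0.00835·232 - 0.491 = 0.0256C*, so C* = 1.45/0.0256 = 56.6.

B* ≈ 232, H* ≈ 27.6, C* ≈ 56.6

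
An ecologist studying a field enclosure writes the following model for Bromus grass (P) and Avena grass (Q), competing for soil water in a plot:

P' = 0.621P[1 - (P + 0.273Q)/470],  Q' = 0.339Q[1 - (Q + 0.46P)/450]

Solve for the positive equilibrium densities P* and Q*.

P* ≈ 397, Q* ≈ 267

Setting both brackets to zero gives the nullclines P + 0.273Q = 470 and 0.46P + Q = 450.
Substituting Q = 450 - 0.46P into the first: P(1 - 0.273·0.46) = 470 - 0.273·450.
So P* = 347/0.874 = 397, and then Q* = 450 - 0.46·397 = 267.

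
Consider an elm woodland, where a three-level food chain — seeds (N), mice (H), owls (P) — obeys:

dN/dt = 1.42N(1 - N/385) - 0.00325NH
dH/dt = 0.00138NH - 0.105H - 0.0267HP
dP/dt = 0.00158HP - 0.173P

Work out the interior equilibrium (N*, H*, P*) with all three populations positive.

N* ≈ 289, H* ≈ 109, P* ≈ 11

From dP/dt = 0: 0.00158H* = 0.173, so H* = 109.
From dN/dt = 0: 1.42(1 - N*/385) = 0.00325·109, giving N* = 385·(1 - 0.251) = 289.
From dH/dt = 0: 0.00138·289 - 0.105 = 0.0267P*, so P* = 0.293/0.0267 = 11.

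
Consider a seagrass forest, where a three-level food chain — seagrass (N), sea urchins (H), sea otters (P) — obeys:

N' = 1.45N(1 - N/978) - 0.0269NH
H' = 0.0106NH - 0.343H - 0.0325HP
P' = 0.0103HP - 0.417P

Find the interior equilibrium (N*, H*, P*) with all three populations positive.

N* ≈ 243, H* ≈ 40.5, P* ≈ 68.8

From dP/dt = 0: 0.0103H* = 0.417, so H* = 40.5.
From dN/dt = 0: 1.45(1 - N*/978) = 0.0269·40.5, giving N* = 978·(1 - 0.751) = 243.
From dH/dt = 0: 0.0106·243 - 0.343 = 0.0325P*, so P* = 2.24/0.0325 = 68.8.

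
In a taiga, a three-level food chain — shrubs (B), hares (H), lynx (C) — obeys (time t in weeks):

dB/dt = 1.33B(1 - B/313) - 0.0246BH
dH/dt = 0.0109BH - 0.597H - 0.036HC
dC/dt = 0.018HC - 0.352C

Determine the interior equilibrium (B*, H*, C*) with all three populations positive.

B* ≈ 200, H* ≈ 19.6, C* ≈ 43.9

From dC/dt = 0: 0.018H* = 0.352, so H* = 19.6.
From dB/dt = 0: 1.33(1 - B*/313) = 0.0246·19.6, giving B* = 313·(1 - 0.362) = 200.
From dH/dt = 0: 0.0109·200 - 0.597 = 0.036C*, so C* = 1.58/0.036 = 43.9.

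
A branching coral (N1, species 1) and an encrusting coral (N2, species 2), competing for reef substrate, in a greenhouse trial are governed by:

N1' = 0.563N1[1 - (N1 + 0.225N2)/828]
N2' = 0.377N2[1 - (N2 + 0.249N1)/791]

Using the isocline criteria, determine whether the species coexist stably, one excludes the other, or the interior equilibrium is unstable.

stable coexistence

Compare the nullcline intercepts: K1/α12 = 828/0.225 = 3680 > K2 = 791; K2/α21 = 791/0.249 = 3180 > K1 = 828.
Since both inequalities hold, each species can invade when rare, so the interior equilibrium is stable.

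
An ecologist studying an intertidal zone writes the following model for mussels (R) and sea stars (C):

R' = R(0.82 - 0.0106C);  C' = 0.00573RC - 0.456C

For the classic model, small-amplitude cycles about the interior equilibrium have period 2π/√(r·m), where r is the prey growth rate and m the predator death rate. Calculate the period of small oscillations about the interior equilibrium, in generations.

Here r = 0.82 and m = 0.456, so r·m = 0.374.
ω = √0.374 = 0.611 per generation, hence T = 2π/ω ≈ 10.3 generations.

T ≈ 10.3 generations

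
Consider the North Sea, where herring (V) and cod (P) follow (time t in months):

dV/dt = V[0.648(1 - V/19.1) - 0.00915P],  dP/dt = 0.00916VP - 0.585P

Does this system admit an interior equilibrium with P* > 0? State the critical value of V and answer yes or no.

The predator equation gives dP/dt > 0 only when V > 0.585/0.00916 = 63.9.
Without the predator, V → K = 19.1. Since 19.1 < 63.9, the predator cannot invade.

Threshold V = 63.9; K < 63.9, so no, the predator goes extinct.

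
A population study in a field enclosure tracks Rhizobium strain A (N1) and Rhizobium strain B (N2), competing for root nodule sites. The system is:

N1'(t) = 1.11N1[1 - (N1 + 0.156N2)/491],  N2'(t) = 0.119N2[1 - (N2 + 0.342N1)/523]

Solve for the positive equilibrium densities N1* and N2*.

N1* ≈ 432, N2* ≈ 375

Setting both brackets to zero gives the nullclines N1 + 0.156N2 = 491 and 0.342N1 + N2 = 523.
Substituting N2 = 523 - 0.342N1 into the first: N1(1 - 0.156·0.342) = 491 - 0.156·523.
So N1* = 409/0.947 = 432, and then N2* = 523 - 0.342·432 = 375.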